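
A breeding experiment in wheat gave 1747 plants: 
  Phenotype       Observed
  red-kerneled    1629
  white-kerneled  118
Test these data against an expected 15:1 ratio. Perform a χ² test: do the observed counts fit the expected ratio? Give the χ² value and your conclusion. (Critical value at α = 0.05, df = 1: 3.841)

0.759; consistent

The 15:1 ratio has 16 parts, so with N = 1747 the expected counts are:
  red-kerneled: 1747 × 15/16 = 1637.8125
  white-kerneled: 1747 × 1/16 = 109.1875
χ² = Σ (O − E)² / E
  red-kerneled: (1629 − 1637.8125)² / 1637.8125 = 0.0474
  white-kerneled: (118 − 109.1875)² / 109.1875 = 0.7113
χ² = 0.0474 + 0.7113 = 0.7587 ≈ 0.759
Degrees of freedom = 2 − 1 = 1; critical value at α = 0.05 is 3.841.
Since 0.759 < 3.841, we fail to reject the null hypothesis — the data are consistent with the 15:1 ratio.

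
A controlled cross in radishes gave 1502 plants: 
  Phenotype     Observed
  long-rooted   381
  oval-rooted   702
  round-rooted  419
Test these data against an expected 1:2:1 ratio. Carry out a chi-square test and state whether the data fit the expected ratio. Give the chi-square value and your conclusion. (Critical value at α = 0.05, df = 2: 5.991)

8.317; not consistent

Total ratio parts = 4. Expected numbers out of 1502:
  long-rooted: 1502 × 1/4 = 375.5
  oval-rooted: 1502 × 2/4 = 751
  round-rooted: 1502 × 1/4 = 375.5
χ² = Σ (O − E)² / E
  long-rooted: (381 − 375.5)² / 375.5 = 0.0806
  oval-rooted: (702 − 751)² / 751 = 3.1971
  round-rooted: (419 − 375.5)² / 375.5 = 5.0393
χ² = 0.0806 + 3.1971 + 5.0393 = 8.317
Degrees of freedom = 3 − 1 = 2; critical value at α = 0.05 is 5.991.
Since 8.317 > 5.991, we reject the null hypothesis — the data do not fit the 1:2:1 ratio.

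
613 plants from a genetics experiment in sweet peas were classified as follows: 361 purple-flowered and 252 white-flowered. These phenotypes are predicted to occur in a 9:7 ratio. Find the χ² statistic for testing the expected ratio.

Expected counts for N = 613 under a 9:7 ratio (total parts = 16):
  purple-flowered: 613 × 9/16 = 344.8125
  white-flowered: 613 × 7/16 = 268.1875
χ² = Σ (O − E)² / E
  purple-flowered: (361 − 344.8125)² / 344.8125 = 0.7599
  white-flowered: (252 − 268.1875)² / 268.1875 = 0.9771
χ² = 0.7599 + 0.9771 = 1.737

1.737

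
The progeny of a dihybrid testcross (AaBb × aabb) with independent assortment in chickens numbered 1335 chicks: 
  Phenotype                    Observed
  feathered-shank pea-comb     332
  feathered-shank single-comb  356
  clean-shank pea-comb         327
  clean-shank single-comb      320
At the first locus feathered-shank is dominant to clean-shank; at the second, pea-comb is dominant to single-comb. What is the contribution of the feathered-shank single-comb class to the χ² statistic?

A dihybrid testcross with independent assortment gives a 1:1:1:1 ratio.
The 1:1:1:1 ratio has 4 parts, so with N = 1335 the expected counts are:
  feathered-shank pea-comb: 1335 × 1/4 = 333.75
  feathered-shank single-comb: 1335 × 1/4 = 333.75
  clean-shank pea-comb: 1335 × 1/4 = 333.75
  clean-shank single-comb: 1335 × 1/4 = 333.75
Contribution of feathered-shank single-comb: (356 − 333.75)² / 333.75 = 1.4833

1.483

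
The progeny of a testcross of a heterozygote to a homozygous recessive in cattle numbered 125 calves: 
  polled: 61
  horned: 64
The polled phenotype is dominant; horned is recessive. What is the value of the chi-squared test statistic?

0.072

A testcross of a heterozygote (Aa × aa) gives a 1:1 phenotypic ratio.
Under the 1:1 hypothesis (Σ ratio = 2, N = 125):
  polled: 125 × 1/2 = 62.5
  horned: 125 × 1/2 = 62.5
χ² = Σ (O − E)² / E
  polled: (61 − 62.5)² / 62.5 = 0.0360
  horned: (64 − 62.5)² / 62.5 = 0.0360
χ² = 0.0360 + 0.0360 = 0.072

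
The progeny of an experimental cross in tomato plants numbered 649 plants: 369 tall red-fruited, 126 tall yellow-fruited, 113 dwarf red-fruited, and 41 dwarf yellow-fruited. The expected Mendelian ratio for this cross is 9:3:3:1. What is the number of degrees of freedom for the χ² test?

3

A goodness-of-fit test with 4 phenotype classes has df = 4 − 1 = 3.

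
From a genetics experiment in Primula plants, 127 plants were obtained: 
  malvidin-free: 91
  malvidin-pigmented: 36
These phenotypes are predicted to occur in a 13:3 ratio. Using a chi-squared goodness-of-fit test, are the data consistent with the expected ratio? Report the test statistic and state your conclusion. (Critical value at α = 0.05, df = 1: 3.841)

The 13:3 ratio has 16 parts, so with N = 127 the expected counts are:
  malvidin-free: 127 × 13/16 = 103.1875
  malvidin-pigmented: 127 × 3/16 = 23.8125
χ² = Σ (O − E)² / E
  malvidin-free: (91 − 103.1875)² / 103.1875 = 1.4395
  malvidin-pigmented: (36 − 23.8125)² / 23.8125 = 6.2377
χ² = 1.4395 + 6.2377 = 7.6772 ≈ 7.677
Degrees of freedom = 2 − 1 = 1; critical value at α = 0.05 is 3.841.
Since 7.677 > 3.841, we reject the null hypothesis — the data do not fit the 13:3 ratio.

7.677; not consistent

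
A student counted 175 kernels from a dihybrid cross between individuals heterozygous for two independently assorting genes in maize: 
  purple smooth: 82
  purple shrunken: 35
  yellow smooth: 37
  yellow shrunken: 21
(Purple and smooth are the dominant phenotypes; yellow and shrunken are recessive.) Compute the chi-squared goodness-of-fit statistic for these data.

A dihybrid F₂ with independent assortment and complete dominance at both loci gives a 9:3:3:1 phenotypic ratio.
Under the 9:3:3:1 hypothesis (Σ ratio = 16, N = 175):
  purple smooth: 175 × 9/16 = 98.4375
  purple shrunken: 175 × 3/16 = 32.8125
  yellow smooth: 175 × 3/16 = 32.8125
  yellow shrunken: 175 × 1/16 = 10.9375
χ² = Σ (O − E)² / E
  purple smooth: (82 − 98.4375)² / 98.4375 = 2.7448
  purple shrunken: (35 − 32.8125)² / 32.8125 = 0.1458
  yellow smooth: (37 − 32.8125)² / 32.8125 = 0.5344
  yellow shrunken: (21 − 10.9375)² / 10.9375 = 9.2575
χ² = 2.7448 + 0.1458 + 0.5344 + 9.2575 = 12.6825 ≈ 12.683

12.683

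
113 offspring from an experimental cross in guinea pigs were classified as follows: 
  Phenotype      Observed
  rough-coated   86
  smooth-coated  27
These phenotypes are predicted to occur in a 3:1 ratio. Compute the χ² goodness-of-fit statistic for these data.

0.074

Total ratio parts = 4. Expected numbers out of 113:
  rough-coated: 113 × 3/4 = 84.75
  smooth-coated: 113 × 1/4 = 28.25
χ² = Σ (O − E)² / E
  rough-coated: (86 − 84.75)² / 84.75 = 0.0184
  smooth-coated: (27 − 28.25)² / 28.25 = 0.0553
χ² = 0.0184 + 0.0553 = 0.0737 ≈ 0.074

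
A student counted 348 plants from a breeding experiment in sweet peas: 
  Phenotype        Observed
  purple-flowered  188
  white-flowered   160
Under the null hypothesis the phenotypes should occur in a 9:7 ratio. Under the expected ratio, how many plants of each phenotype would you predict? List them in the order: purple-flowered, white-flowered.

195.75, 152.25

Expected counts for N = 348 under a 9:7 ratio (total parts = 16):
  purple-flowered: 348 × 9/16 = 195.75
  white-flowered: 348 × 7/16 = 152.25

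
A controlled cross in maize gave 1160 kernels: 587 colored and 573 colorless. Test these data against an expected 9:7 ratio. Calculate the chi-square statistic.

15.029

Under the 9:7 hypothesis (Σ ratio = 16, N = 1160):
  colored: 1160 × 9/16 = 652.5
  colorless: 1160 × 7/16 = 507.5
χ² = Σ (O − E)² / E
  colored: (587 − 652.5)² / 652.5 = 6.5751
  colorless: (573 − 507.5)² / 507.5 = 8.4537
χ² = 6.5751 + 8.4537 = 15.0288 ≈ 15.029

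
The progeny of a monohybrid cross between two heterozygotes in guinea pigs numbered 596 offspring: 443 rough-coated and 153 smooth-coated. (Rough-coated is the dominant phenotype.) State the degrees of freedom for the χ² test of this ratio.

1

For a monohybrid cross between heterozygotes with complete dominance, the expected phenotypic ratio is 3:1.
A goodness-of-fit test with 2 phenotype classes has df = 2 − 1 = 1.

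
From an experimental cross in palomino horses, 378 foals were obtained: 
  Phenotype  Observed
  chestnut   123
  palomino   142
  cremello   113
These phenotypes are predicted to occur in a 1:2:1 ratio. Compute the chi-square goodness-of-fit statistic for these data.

Under the 1:2:1 hypothesis (Σ ratio = 4, N = 378):
  chestnut: 378 × 1/4 = 94.5
  palomino: 378 × 2/4 = 189
  cremello: 378 × 1/4 = 94.5
χ² = Σ (O − E)² / E
  chestnut: (123 − 94.5)² / 94.5 = 8.5952
  palomino: (142 − 189)² / 189 = 11.6878
  cremello: (113 − 94.5)² / 94.5 = 3.6217
χ² = 8.5952 + 11.6878 + 3.6217 = 23.9047 ≈ 23.905

23.905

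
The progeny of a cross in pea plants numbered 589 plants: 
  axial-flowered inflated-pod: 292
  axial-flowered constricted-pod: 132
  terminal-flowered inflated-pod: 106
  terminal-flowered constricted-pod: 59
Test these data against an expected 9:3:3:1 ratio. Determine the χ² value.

22.426

The 9:3:3:1 ratio has 16 parts, so with N = 589 the expected counts are:
  axial-flowered inflated-pod: 589 × 9/16 = 331.3125
  axial-flowered constricted-pod: 589 × 3/16 = 110.4375
  terminal-flowered inflated-pod: 589 × 3/16 = 110.4375
  terminal-flowered constricted-pod: 589 × 1/16 = 36.8125
χ² = Σ (O − E)² / E
  axial-flowered inflated-pod: (292 − 331.3125)² / 331.3125 = 4.6647
  axial-flowered constricted-pod: (132 − 110.4375)² / 110.4375 = 4.2100
  terminal-flowered inflated-pod: (106 − 110.4375)² / 110.4375 = 0.1783
  terminal-flowered constricted-pod: (59 − 36.8125)² / 36.8125 = 13.3728
χ² = 4.6647 + 4.2100 + 0.1783 + 13.3728 = 22.4258 ≈ 22.426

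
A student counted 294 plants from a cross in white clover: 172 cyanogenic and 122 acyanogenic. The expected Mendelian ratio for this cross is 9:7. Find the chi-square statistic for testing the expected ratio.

0.607

The 9:7 ratio has 16 parts, so with N = 294 the expected counts are:
  cyanogenic: 294 × 9/16 = 165.375
  acyanogenic: 294 × 7/16 = 128.625
χ² = Σ (O − E)² / E
  cyanogenic: (172 − 165.375)² / 165.375 = 0.2654
  acyanogenic: (122 − 128.625)² / 128.625 = 0.3412
χ² = 0.2654 + 0.3412 = 0.6066 ≈ 0.607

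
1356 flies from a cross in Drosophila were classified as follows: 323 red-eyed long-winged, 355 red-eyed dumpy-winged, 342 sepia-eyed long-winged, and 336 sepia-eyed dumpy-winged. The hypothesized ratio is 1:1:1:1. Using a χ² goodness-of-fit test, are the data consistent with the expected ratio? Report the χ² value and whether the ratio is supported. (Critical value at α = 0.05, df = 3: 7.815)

The 1:1:1:1 ratio has 4 parts, so with N = 1356 the expected counts are:
  red-eyed long-winged: 1356 × 1/4 = 339
  red-eyed dumpy-winged: 1356 × 1/4 = 339
  sepia-eyed long-winged: 1356 × 1/4 = 339
  sepia-eyed dumpy-winged: 1356 × 1/4 = 339
χ² = Σ (O − E)² / E
  red-eyed long-winged: (323 − 339)² / 339 = 0.7552
  red-eyed dumpy-winged: (355 − 339)² / 339 = 0.7552
  sepia-eyed long-winged: (342 − 339)² / 339 = 0.0265
  sepia-eyed dumpy-winged: (336 − 339)² / 339 = 0.0265
χ² = 0.7552 + 0.7552 + 0.0265 + 0.0265 = 1.5634 ≈ 1.563
Degrees of freedom = 4 − 1 = 3; critical value at α = 0.05 is 7.815.
Since 1.563 < 7.815, we fail to reject the null hypothesis — the data are consistent with the 1:1:1:1 ratio.

1.563; consistent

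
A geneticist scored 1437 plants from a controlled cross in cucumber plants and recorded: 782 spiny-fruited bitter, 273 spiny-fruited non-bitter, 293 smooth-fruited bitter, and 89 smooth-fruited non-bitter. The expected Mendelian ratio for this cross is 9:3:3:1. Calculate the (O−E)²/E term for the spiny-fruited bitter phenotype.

0.857

Expected counts for N = 1437 under a 9:3:3:1 ratio (total parts = 16):
  spiny-fruited bitter: 1437 × 9/16 = 808.3125
  spiny-fruited non-bitter: 1437 × 3/16 = 269.4375
  smooth-fruited bitter: 1437 × 3/16 = 269.4375
  smooth-fruited non-bitter: 1437 × 1/16 = 89.8125
Contribution of spiny-fruited bitter: (782 − 808.3125)² / 808.3125 = 0.8565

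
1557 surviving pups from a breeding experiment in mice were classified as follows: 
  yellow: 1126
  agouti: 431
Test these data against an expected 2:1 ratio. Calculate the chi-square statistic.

The 2:1 ratio has 3 parts, so with N = 1557 the expected counts are:
  yellow: 1557 × 2/3 = 1038
  agouti: 1557 × 1/3 = 519
χ² = Σ (O − E)² / E
  yellow: (1126 − 1038)² / 1038 = 7.4605
  agouti: (431 − 519)² / 519 = 14.9210
χ² = 7.4605 + 14.9210 = 22.3815 ≈ 22.382

22.382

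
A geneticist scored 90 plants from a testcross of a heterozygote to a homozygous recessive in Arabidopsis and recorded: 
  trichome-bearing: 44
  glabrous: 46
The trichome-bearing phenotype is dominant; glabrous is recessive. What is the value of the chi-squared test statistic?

0.044

A testcross of a heterozygote (Aa × aa) gives a 1:1 phenotypic ratio.
The 1:1 ratio has 2 parts, so with N = 90 the expected counts are:
  trichome-bearing: 90 × 1/2 = 45
  glabrous: 90 × 1/2 = 45
χ² = Σ (O − E)² / E
  trichome-bearing: (44 − 45)² / 45 = 0.0222
  glabrous: (46 − 45)² / 45 = 0.0222
χ² = 0.0222 + 0.0222 = 0.0444 ≈ 0.044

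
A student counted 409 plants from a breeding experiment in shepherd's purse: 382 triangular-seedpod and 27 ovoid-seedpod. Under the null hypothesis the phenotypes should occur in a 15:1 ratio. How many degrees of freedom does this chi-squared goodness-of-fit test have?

1

A goodness-of-fit test with 2 phenotype classes has df = 2 − 1 = 1.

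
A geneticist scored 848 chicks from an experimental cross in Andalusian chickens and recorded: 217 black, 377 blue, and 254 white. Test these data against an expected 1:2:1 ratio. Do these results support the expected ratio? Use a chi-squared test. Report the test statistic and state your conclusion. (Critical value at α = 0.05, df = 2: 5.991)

Total ratio parts = 4. Expected numbers out of 848:
  black: 848 × 1/4 = 212
  blue: 848 × 2/4 = 424
  white: 848 × 1/4 = 212
χ² = Σ (O − E)² / E
  black: (217 − 212)² / 212 = 0.1179
  blue: (377 − 424)² / 424 = 5.2099
  white: (254 − 212)² / 212 = 8.3208
χ² = 0.1179 + 5.2099 + 8.3208 = 13.6486 ≈ 13.649
Degrees of freedom = 3 − 1 = 2; critical value at α = 0.05 is 5.991.
Since 13.649 > 5.991, we reject the null hypothesis — the data do not fit the 1:2:1 ratio.

13.649; not consistent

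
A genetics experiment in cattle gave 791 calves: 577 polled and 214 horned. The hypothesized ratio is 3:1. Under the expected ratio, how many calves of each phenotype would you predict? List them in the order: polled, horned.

593.25, 197.75

Total ratio parts = 4. Expected numbers out of 791:
  polled: 791 × 3/4 = 593.25
  horned: 791 × 1/4 = 197.75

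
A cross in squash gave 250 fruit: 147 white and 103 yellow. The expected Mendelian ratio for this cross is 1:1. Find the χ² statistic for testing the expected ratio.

7.744

The 1:1 ratio has 2 parts, so with N = 250 the expected counts are:
  white: 250 × 1/2 = 125
  yellow: 250 × 1/2 = 125
χ² = Σ (O − E)² / E
  white: (147 − 125)² / 125 = 3.8720
  yellow: (103 − 125)² / 125 = 3.8720
χ² = 3.8720 + 3.8720 = 7.744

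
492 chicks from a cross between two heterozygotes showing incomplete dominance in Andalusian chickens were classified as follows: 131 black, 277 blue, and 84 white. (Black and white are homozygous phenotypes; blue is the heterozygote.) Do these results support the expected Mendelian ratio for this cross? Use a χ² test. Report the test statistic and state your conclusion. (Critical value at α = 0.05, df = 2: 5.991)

16.793; not consistent

With incomplete dominance, a heterozygote × heterozygote cross gives a 1:2:1 phenotypic ratio.
The 1:2:1 ratio has 4 parts, so with N = 492 the expected counts are:
  black: 492 × 1/4 = 123
  blue: 492 × 2/4 = 246
  white: 492 × 1/4 = 123
χ² = Σ (O − E)² / E
  black: (131 − 123)² / 123 = 0.5203
  blue: (277 − 246)² / 246 = 3.9065
  white: (84 − 123)² / 123 = 12.3659
χ² = 0.5203 + 3.9065 + 12.3659 = 16.7927 ≈ 16.793
Degrees of freedom = 3 − 1 = 2; critical value at α = 0.05 is 5.991.
Since 16.793 > 5.991, we reject the null hypothesis — the data do not fit the 1:2:1 ratio.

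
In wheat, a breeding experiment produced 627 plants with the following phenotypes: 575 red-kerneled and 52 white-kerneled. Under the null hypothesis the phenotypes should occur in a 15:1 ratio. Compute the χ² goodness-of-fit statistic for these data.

Expected counts for N = 627 under a 15:1 ratio (total parts = 16):
  red-kerneled: 627 × 15/16 = 587.8125
  white-kerneled: 627 × 1/16 = 39.1875
χ² = Σ (O − E)² / E
  red-kerneled: (575 − 587.8125)² / 587.8125 = 0.2793
  white-kerneled: (52 − 39.1875)² / 39.1875 = 4.1891
χ² = 0.2793 + 4.1891 = 4.4684 ≈ 4.468

4.468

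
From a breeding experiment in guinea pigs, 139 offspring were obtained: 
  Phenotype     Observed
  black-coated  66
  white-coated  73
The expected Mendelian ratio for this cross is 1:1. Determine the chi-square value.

Expected counts for N = 139 under a 1:1 ratio (total parts = 2):
  black-coated: 139 × 1/2 = 69.5
  white-coated: 139 × 1/2 = 69.5
χ² = Σ (O − E)² / E
  black-coated: (66 − 69.5)² / 69.5 = 0.1763
  white-coated: (73 − 69.5)² / 69.5 = 0.1763
χ² = 0.1763 + 0.1763 = 0.3526 ≈ 0.353

0.353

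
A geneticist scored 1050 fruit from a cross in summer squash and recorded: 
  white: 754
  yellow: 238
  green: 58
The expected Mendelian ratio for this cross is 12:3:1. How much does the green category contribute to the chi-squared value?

0.886

Under the 12:3:1 hypothesis (Σ ratio = 16, N = 1050):
  white: 1050 × 12/16 = 787.5
  yellow: 1050 × 3/16 = 196.875
  green: 1050 × 1/16 = 65.625
Contribution of green: (58 − 65.625)² / 65.625 = 0.8860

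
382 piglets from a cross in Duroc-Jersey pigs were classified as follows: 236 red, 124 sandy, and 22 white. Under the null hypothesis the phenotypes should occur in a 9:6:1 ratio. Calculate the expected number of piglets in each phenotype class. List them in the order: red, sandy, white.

Total ratio parts = 16. Expected numbers out of 382:
  red: 382 × 9/16 = 214.875
  sandy: 382 × 6/16 = 143.25
  white: 382 × 1/16 = 23.875

214.875, 143.25, 23.875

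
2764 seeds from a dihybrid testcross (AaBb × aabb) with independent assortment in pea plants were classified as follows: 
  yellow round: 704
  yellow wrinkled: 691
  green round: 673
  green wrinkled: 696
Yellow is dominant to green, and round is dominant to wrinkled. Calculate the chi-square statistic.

0.750

A dihybrid testcross with independent assortment gives a 1:1:1:1 ratio.
The 1:1:1:1 ratio has 4 parts, so with N = 2764 the expected counts are:
  yellow round: 2764 × 1/4 = 691
  yellow wrinkled: 2764 × 1/4 = 691
  green round: 2764 × 1/4 = 691
  green wrinkled: 2764 × 1/4 = 691
χ² = Σ (O − E)² / E
  yellow round: (704 − 691)² / 691 = 0.2446
  yellow wrinkled: (691 − 691)² / 691 = 0.0000
  green round: (673 − 691)² / 691 = 0.4689
  green wrinkled: (696 − 691)² / 691 = 0.0362
χ² = 0.2446 + 0.0000 + 0.4689 + 0.0362 = 0.7497 ≈ 0.750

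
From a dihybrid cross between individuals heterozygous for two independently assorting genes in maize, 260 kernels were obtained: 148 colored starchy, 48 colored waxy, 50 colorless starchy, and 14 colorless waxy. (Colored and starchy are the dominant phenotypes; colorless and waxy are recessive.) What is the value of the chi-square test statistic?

A dihybrid F₂ with independent assortment and complete dominance at both loci gives a 9:3:3:1 phenotypic ratio.
The 9:3:3:1 ratio has 16 parts, so with N = 260 the expected counts are:
  colored starchy: 260 × 9/16 = 146.25
  colored waxy: 260 × 3/16 = 48.75
  colorless starchy: 260 × 3/16 = 48.75
  colorless waxy: 260 × 1/16 = 16.25
χ² = Σ (O − E)² / E
  colored starchy: (148 − 146.25)² / 146.25 = 0.0209
  colored waxy: (48 − 48.75)² / 48.75 = 0.0115
  colorless starchy: (50 − 48.75)² / 48.75 = 0.0321
  colorless waxy: (14 − 16.25)² / 16.25 = 0.3115
χ² = 0.0209 + 0.0115 + 0.0321 + 0.3115 = 0.376

0.376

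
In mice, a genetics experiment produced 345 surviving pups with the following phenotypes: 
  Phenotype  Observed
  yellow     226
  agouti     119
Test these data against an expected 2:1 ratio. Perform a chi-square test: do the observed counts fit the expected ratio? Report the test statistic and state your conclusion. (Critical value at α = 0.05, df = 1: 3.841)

0.209; consistent

Expected counts for N = 345 under a 2:1 ratio (total parts = 3):
  yellow: 345 × 2/3 = 230
  agouti: 345 × 1/3 = 115
χ² = Σ (O − E)² / E
  yellow: (226 − 230)² / 230 = 0.0696
  agouti: (119 − 115)² / 115 = 0.1391
χ² = 0.0696 + 0.1391 = 0.2087 ≈ 0.209
Degrees of freedom = 2 − 1 = 1; critical value at α = 0.05 is 3.841.
Since 0.209 < 3.841, we fail to reject the null hypothesis — the data are consistent with the 2:1 ratio.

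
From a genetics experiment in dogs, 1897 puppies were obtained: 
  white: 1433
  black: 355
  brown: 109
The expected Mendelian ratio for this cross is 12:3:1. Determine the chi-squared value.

0.846

Total ratio parts = 16. Expected numbers out of 1897:
  white: 1897 × 12/16 = 1422.75
  black: 1897 × 3/16 = 355.6875
  brown: 1897 × 1/16 = 118.5625
χ² = Σ (O − E)² / E
  white: (1433 − 1422.75)² / 1422.75 = 0.0738
  black: (355 − 355.6875)² / 355.6875 = 0.0013
  brown: (109 − 118.5625)² / 118.5625 = 0.7713
χ² = 0.0738 + 0.0013 + 0.7713 = 0.8464 ≈ 0.846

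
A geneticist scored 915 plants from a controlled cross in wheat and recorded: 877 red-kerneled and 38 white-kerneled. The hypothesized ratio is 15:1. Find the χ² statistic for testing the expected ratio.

6.867

Total ratio parts = 16. Expected numbers out of 915:
  red-kerneled: 915 × 15/16 = 857.8125
  white-kerneled: 915 × 1/16 = 57.1875
χ² = Σ (O − E)² / E
  red-kerneled: (877 − 857.8125)² / 857.8125 = 0.4292
  white-kerneled: (38 − 57.1875)² / 57.1875 = 6.4378
χ² = 0.4292 + 6.4378 = 6.867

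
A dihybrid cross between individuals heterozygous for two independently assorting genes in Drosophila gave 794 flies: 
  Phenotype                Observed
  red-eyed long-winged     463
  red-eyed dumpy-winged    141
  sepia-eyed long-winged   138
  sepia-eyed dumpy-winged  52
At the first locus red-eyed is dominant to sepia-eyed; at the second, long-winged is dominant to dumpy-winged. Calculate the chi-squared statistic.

A dihybrid F₂ with independent assortment and complete dominance at both loci gives a 9:3:3:1 phenotypic ratio.
The 9:3:3:1 ratio has 16 parts, so with N = 794 the expected counts are:
  red-eyed long-winged: 794 × 9/16 = 446.625
  red-eyed dumpy-winged: 794 × 3/16 = 148.875
  sepia-eyed long-winged: 794 × 3/16 = 148.875
  sepia-eyed dumpy-winged: 794 × 1/16 = 49.625
χ² = Σ (O − E)² / E
  red-eyed long-winged: (463 − 446.625)² / 446.625 = 0.6004
  red-eyed dumpy-winged: (141 − 148.875)² / 148.875 = 0.4166
  sepia-eyed long-winged: (138 − 148.875)² / 148.875 = 0.7944
  sepia-eyed dumpy-winged: (52 − 49.625)² / 49.625 = 0.1137
χ² = 0.6004 + 0.4166 + 0.7944 + 0.1137 = 1.9251 ≈ 1.925

1.925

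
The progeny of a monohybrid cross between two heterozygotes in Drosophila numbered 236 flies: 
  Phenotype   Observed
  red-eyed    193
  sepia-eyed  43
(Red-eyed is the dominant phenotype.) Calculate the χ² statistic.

For a monohybrid cross between heterozygotes with complete dominance, the expected phenotypic ratio is 3:1.
Under the 3:1 hypothesis (Σ ratio = 4, N = 236):
  red-eyed: 236 × 3/4 = 177
  sepia-eyed: 236 × 1/4 = 59
χ² = Σ (O − E)² / E
  red-eyed: (193 − 177)² / 177 = 1.4463
  sepia-eyed: (43 − 59)² / 59 = 4.3390
χ² = 1.4463 + 4.3390 = 5.7853 ≈ 5.785

5.785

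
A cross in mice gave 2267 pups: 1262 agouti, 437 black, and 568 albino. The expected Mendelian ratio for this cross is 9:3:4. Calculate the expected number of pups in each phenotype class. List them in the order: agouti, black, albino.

1275.1875, 425.0625, 566.75

Under the 9:3:4 hypothesis (Σ ratio = 16, N = 2267):
  agouti: 2267 × 9/16 = 1275.1875
  black: 2267 × 3/16 = 425.0625
  albino: 2267 × 4/16 = 566.75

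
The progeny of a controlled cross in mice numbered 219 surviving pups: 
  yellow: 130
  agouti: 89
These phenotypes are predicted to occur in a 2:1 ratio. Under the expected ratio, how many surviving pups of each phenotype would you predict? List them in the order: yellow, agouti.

Expected counts for N = 219 under a 2:1 ratio (total parts = 3):
  yellow: 219 × 2/3 = 146
  agouti: 219 × 1/3 = 73

146, 73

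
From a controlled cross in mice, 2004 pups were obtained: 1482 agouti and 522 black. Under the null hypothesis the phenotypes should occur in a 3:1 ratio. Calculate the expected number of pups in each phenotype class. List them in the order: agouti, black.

The 3:1 ratio has 4 parts, so with N = 2004 the expected counts are:
  agouti: 2004 × 3/4 = 1503
  black: 2004 × 1/4 = 501

1503, 501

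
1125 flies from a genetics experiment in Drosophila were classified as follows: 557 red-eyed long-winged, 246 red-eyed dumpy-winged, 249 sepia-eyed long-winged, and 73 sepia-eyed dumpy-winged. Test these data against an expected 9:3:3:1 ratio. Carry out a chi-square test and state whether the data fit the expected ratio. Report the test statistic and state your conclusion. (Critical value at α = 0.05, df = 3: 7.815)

Expected counts for N = 1125 under a 9:3:3:1 ratio (total parts = 16):
  red-eyed long-winged: 1125 × 9/16 = 632.8125
  red-eyed dumpy-winged: 1125 × 3/16 = 210.9375
  sepia-eyed long-winged: 1125 × 3/16 = 210.9375
  sepia-eyed dumpy-winged: 1125 × 1/16 = 70.3125
χ² = Σ (O − E)² / E
  red-eyed long-winged: (557 − 632.8125)² / 632.8125 = 9.0825
  red-eyed dumpy-winged: (246 − 210.9375)² / 210.9375 = 5.8282
  sepia-eyed long-winged: (249 − 210.9375)² / 210.9375 = 6.8682
  sepia-eyed dumpy-winged: (73 − 70.3125)² / 70.3125 = 0.1027
χ² = 9.0825 + 5.8282 + 6.8682 + 0.1027 = 21.8816 ≈ 21.882
Degrees of freedom = 4 − 1 = 3; critical value at α = 0.05 is 7.815.
Since 21.882 > 7.815, we reject the null hypothesis — the data do not fit the 9:3:3:1 ratio.

21.882; not consistent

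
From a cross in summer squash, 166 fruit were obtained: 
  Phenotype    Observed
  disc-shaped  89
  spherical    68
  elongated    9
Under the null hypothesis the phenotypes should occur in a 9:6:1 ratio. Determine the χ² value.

Total ratio parts = 16. Expected numbers out of 166:
  disc-shaped: 166 × 9/16 = 93.375
  spherical: 166 × 6/16 = 62.25
  elongated: 166 × 1/16 = 10.375
χ² = Σ (O − E)² / E
  disc-shaped: (89 − 93.375)² / 93.375 = 0.2050
  spherical: (68 − 62.25)² / 62.25 = 0.5311
  elongated: (9 − 10.375)² / 10.375 = 0.1822
χ² = 0.2050 + 0.5311 + 0.1822 = 0.9183 ≈ 0.918

0.918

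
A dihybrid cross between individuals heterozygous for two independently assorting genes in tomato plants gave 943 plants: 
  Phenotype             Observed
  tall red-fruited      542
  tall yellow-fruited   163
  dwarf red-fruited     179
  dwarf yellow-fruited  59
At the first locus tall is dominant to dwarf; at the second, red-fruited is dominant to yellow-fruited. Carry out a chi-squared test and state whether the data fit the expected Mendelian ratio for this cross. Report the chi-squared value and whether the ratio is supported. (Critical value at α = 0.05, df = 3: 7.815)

1.358; consistent

A dihybrid F₂ with independent assortment and complete dominance at both loci gives a 9:3:3:1 phenotypic ratio.
The 9:3:3:1 ratio has 16 parts, so with N = 943 the expected counts are:
  tall red-fruited: 943 × 9/16 = 530.4375
  tall yellow-fruited: 943 × 3/16 = 176.8125
  dwarf red-fruited: 943 × 3/16 = 176.8125
  dwarf yellow-fruited: 943 × 1/16 = 58.9375
χ² = Σ (O − E)² / E
  tall red-fruited: (542 − 530.4375)² / 530.4375 = 0.2520
  tall yellow-fruited: (163 − 176.8125)² / 176.8125 = 1.0790
  dwarf red-fruited: (179 − 176.8125)² / 176.8125 = 0.0271
  dwarf yellow-fruited: (59 − 58.9375)² / 58.9375 = 0.0001
χ² = 0.2520 + 1.0790 + 0.0271 + 0.0001 = 1.3582 ≈ 1.358
Degrees of freedom = 4 − 1 = 3; critical value at α = 0.05 is 7.815.
Since 1.358 < 7.815, we fail to reject the null hypothesis — the data are consistent with the 9:3:3:1 ratio.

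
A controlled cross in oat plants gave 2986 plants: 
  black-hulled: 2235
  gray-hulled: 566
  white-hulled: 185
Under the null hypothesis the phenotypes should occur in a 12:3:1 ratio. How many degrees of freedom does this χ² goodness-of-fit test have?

A goodness-of-fit test with 3 phenotype classes has df = 3 − 1 = 2.

2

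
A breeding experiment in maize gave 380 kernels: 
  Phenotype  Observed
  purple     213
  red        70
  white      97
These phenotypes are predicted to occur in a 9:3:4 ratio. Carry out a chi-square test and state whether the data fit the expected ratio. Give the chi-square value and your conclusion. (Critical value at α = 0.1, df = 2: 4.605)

Under the 9:3:4 hypothesis (Σ ratio = 16, N = 380):
  purple: 380 × 9/16 = 213.75
  red: 380 × 3/16 = 71.25
  white: 380 × 4/16 = 95
χ² = Σ (O − E)² / E
  purple: (213 − 213.75)² / 213.75 = 0.0026
  red: (70 − 71.25)² / 71.25 = 0.0219
  white: (97 − 95)² / 95 = 0.0421
χ² = 0.0026 + 0.0219 + 0.0421 = 0.0666 ≈ 0.067
Degrees of freedom = 3 − 1 = 2; critical value at α = 0.1 is 4.605.
Since 0.067 < 4.605, we fail to reject the null hypothesis — the data are consistent with the 9:3:4 ratio.

0.067; consistent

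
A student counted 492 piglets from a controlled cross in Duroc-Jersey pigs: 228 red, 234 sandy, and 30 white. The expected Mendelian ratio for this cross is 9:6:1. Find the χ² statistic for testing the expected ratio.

21.886

The 9:6:1 ratio has 16 parts, so with N = 492 the expected counts are:
  red: 492 × 9/16 = 276.75
  sandy: 492 × 6/16 = 184.5
  white: 492 × 1/16 = 30.75
χ² = Σ (O − E)² / E
  red: (228 − 276.75)² / 276.75 = 8.5874
  sandy: (234 − 184.5)² / 184.5 = 13.2805
  white: (30 − 30.75)² / 30.75 = 0.0183
χ² = 8.5874 + 13.2805 + 0.0183 = 21.8862 ≈ 21.886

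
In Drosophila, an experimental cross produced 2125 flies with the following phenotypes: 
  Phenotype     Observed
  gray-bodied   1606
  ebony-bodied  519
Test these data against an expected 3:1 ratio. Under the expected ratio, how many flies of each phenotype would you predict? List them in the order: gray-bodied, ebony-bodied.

1593.75, 531.25

Expected counts for N = 2125 under a 3:1 ratio (total parts = 4):
  gray-bodied: 2125 × 3/4 = 1593.75
  ebony-bodied: 2125 × 1/4 = 531.25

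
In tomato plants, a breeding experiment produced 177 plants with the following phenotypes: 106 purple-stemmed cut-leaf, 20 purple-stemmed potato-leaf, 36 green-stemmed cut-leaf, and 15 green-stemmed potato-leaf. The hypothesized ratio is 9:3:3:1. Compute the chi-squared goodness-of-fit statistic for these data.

The 9:3:3:1 ratio has 16 parts, so with N = 177 the expected counts are:
  purple-stemmed cut-leaf: 177 × 9/16 = 99.5625
  purple-stemmed potato-leaf: 177 × 3/16 = 33.1875
  green-stemmed cut-leaf: 177 × 3/16 = 33.1875
  green-stemmed potato-leaf: 177 × 1/16 = 11.0625
χ² = Σ (O − E)² / E
  purple-stemmed cut-leaf: (106 − 99.5625)² / 99.5625 = 0.4162
  purple-stemmed potato-leaf: (20 − 33.1875)² / 33.1875 = 5.2402
  green-stemmed cut-leaf: (36 − 33.1875)² / 33.1875 = 0.2383
  green-stemmed potato-leaf: (15 − 11.0625)² / 11.0625 = 1.4015
χ² = 0.4162 + 5.2402 + 0.2383 + 1.4015 = 7.2962 ≈ 7.296

7.296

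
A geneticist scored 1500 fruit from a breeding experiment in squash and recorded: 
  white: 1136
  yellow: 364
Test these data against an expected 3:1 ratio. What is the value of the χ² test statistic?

Under the 3:1 hypothesis (Σ ratio = 4, N = 1500):
  white: 1500 × 3/4 = 1125
  yellow: 1500 × 1/4 = 375
χ² = Σ (O − E)² / E
  white: (1136 − 1125)² / 1125 = 0.1076
  yellow: (364 − 375)² / 375 = 0.3227
χ² = 0.1076 + 0.3227 = 0.4303 ≈ 0.430

0.430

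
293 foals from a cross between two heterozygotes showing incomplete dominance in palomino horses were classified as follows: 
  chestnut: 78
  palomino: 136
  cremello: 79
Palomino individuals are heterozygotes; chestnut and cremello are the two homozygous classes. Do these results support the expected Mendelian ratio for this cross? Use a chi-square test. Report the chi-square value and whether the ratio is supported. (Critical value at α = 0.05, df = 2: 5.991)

With incomplete dominance, a heterozygote × heterozygote cross gives a 1:2:1 phenotypic ratio.
Under the 1:2:1 hypothesis (Σ ratio = 4, N = 293):
  chestnut: 293 × 1/4 = 73.25
  palomino: 293 × 2/4 = 146.5
  cremello: 293 × 1/4 = 73.25
χ² = Σ (O − E)² / E
  chestnut: (78 − 73.25)² / 73.25 = 0.3080
  palomino: (136 − 146.5)² / 146.5 = 0.7526
  cremello: (79 − 73.25)² / 73.25 = 0.4514
χ² = 0.3080 + 0.7526 + 0.4514 = 1.512
Degrees of freedom = 3 − 1 = 2; critical value at α = 0.05 is 5.991.
Since 1.512 < 5.991, we fail to reject the null hypothesis — the data are consistent with the 1:2:1 ratio.

1.512; consistent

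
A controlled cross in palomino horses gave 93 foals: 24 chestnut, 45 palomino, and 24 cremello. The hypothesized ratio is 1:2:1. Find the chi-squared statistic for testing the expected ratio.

Under the 1:2:1 hypothesis (Σ ratio = 4, N = 93):
  chestnut: 93 × 1/4 = 23.25
  palomino: 93 × 2/4 = 46.5
  cremello: 93 × 1/4 = 23.25
χ² = Σ (O − E)² / E
  chestnut: (24 − 23.25)² / 23.25 = 0.0242
  palomino: (45 − 46.5)² / 46.5 = 0.0484
  cremello: (24 − 23.25)² / 23.25 = 0.0242
χ² = 0.0242 + 0.0484 + 0.0242 = 0.0968 ≈ 0.097

0.097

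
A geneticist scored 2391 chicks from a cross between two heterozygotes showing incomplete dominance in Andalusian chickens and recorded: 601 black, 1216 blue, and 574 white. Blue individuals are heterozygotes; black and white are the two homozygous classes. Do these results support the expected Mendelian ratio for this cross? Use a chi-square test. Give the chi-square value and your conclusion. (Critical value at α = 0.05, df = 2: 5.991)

With incomplete dominance, a heterozygote × heterozygote cross gives a 1:2:1 phenotypic ratio.
Expected counts for N = 2391 under a 1:2:1 ratio (total parts = 4):
  black: 2391 × 1/4 = 597.75
  blue: 2391 × 2/4 = 1195.5
  white: 2391 × 1/4 = 597.75
χ² = Σ (O − E)² / E
  black: (601 − 597.75)² / 597.75 = 0.0177
  blue: (1216 − 1195.5)² / 1195.5 = 0.3515
  white: (574 − 597.75)² / 597.75 = 0.9436
χ² = 0.0177 + 0.3515 + 0.9436 = 1.3128 ≈ 1.313
Degrees of freedom = 3 − 1 = 2; critical value at α = 0.05 is 5.991.
Since 1.313 < 5.991, we fail to reject the null hypothesis — the data are consistent with the 1:2:1 ratio.

1.313; consistent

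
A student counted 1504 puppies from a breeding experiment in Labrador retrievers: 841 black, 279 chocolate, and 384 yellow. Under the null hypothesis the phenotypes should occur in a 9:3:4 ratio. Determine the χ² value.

0.232

Under the 9:3:4 hypothesis (Σ ratio = 16, N = 1504):
  black: 1504 × 9/16 = 846
  chocolate: 1504 × 3/16 = 282
  yellow: 1504 × 4/16 = 376
χ² = Σ (O − E)² / E
  black: (841 − 846)² / 846 = 0.0296
  chocolate: (279 − 282)² / 282 = 0.0319
  yellow: (384 − 376)² / 376 = 0.1702
χ² = 0.0296 + 0.0319 + 0.1702 = 0.2317 ≈ 0.232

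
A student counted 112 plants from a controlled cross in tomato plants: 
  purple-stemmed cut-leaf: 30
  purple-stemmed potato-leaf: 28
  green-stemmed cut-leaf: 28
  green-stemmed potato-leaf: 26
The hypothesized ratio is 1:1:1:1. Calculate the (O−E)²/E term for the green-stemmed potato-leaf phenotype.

The 1:1:1:1 ratio has 4 parts, so with N = 112 the expected counts are:
  purple-stemmed cut-leaf: 112 × 1/4 = 28
  purple-stemmed potato-leaf: 112 × 1/4 = 28
  green-stemmed cut-leaf: 112 × 1/4 = 28
  green-stemmed potato-leaf: 112 × 1/4 = 28
Contribution of green-stemmed potato-leaf: (26 − 28)² / 28 = 0.1429

0.143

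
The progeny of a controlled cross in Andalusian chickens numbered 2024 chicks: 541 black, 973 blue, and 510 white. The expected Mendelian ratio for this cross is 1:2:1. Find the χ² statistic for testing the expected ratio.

Total ratio parts = 4. Expected numbers out of 2024:
  black: 2024 × 1/4 = 506
  blue: 2024 × 2/4 = 1012
  white: 2024 × 1/4 = 506
χ² = Σ (O − E)² / E
  black: (541 − 506)² / 506 = 2.4209
  blue: (973 − 1012)² / 1012 = 1.5030
  white: (510 − 506)² / 506 = 0.0316
χ² = 2.4209 + 1.5030 + 0.0316 = 3.9555 ≈ 3.956

3.956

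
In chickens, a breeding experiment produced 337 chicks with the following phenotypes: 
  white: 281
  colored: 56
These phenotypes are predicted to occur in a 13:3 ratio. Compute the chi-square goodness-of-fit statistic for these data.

Total ratio parts = 16. Expected numbers out of 337:
  white: 337 × 13/16 = 273.8125
  colored: 337 × 3/16 = 63.1875
χ² = Σ (O − E)² / E
  white: (281 − 273.8125)² / 273.8125 = 0.1887
  colored: (56 − 63.1875)² / 63.1875 = 0.8176
χ² = 0.1887 + 0.8176 = 1.0063 ≈ 1.006

1.006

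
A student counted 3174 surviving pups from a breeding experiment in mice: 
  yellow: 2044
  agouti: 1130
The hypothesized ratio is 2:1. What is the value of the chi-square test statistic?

Expected counts for N = 3174 under a 2:1 ratio (total parts = 3):
  yellow: 3174 × 2/3 = 2116
  agouti: 3174 × 1/3 = 1058
χ² = Σ (O − E)² / E
  yellow: (2044 − 2116)² / 2116 = 2.4499
  agouti: (1130 − 1058)² / 1058 = 4.8998
χ² = 2.4499 + 4.8998 = 7.3497 ≈ 7.350

7.350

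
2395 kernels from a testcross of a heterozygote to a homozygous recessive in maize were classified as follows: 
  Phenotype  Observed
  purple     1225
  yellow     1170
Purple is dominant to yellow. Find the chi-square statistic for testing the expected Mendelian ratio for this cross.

1.263

A testcross of a heterozygote (Aa × aa) gives a 1:1 phenotypic ratio.
Expected counts for N = 2395 under a 1:1 ratio (total parts = 2):
  purple: 2395 × 1/2 = 1197.5
  yellow: 2395 × 1/2 = 1197.5
χ² = Σ (O − E)² / E
  purple: (1225 − 1197.5)² / 1197.5 = 0.6315
  yellow: (1170 − 1197.5)² / 1197.5 = 0.6315
χ² = 0.6315 + 0.6315 = 1.263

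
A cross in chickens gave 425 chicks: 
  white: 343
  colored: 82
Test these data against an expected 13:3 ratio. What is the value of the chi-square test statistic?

0.083

Expected counts for N = 425 under a 13:3 ratio (total parts = 16):
  white: 425 × 13/16 = 345.3125
  colored: 425 × 3/16 = 79.6875
χ² = Σ (O − E)² / E
  white: (343 − 345.3125)² / 345.3125 = 0.0155
  colored: (82 − 79.6875)² / 79.6875 = 0.0671
χ² = 0.0155 + 0.0671 = 0.0826 ≈ 0.083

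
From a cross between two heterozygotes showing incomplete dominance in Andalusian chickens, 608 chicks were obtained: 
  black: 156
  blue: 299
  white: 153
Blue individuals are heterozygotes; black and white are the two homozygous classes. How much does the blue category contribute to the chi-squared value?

With incomplete dominance, a heterozygote × heterozygote cross gives a 1:2:1 phenotypic ratio.
Under the 1:2:1 hypothesis (Σ ratio = 4, N = 608):
  black: 608 × 1/4 = 152
  blue: 608 × 2/4 = 304
  white: 608 × 1/4 = 152
Contribution of blue: (299 − 304)² / 304 = 0.0822

0.082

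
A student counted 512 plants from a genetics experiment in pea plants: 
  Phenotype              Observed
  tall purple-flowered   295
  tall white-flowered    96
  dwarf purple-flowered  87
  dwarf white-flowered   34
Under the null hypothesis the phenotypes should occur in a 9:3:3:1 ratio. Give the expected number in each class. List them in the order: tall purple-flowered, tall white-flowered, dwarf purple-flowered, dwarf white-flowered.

288, 96, 96, 32

Expected counts for N = 512 under a 9:3:3:1 ratio (total parts = 16):
  tall purple-flowered: 512 × 9/16 = 288
  tall white-flowered: 512 × 3/16 = 96
  dwarf purple-flowered: 512 × 3/16 = 96
  dwarf white-flowered: 512 × 1/16 = 32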